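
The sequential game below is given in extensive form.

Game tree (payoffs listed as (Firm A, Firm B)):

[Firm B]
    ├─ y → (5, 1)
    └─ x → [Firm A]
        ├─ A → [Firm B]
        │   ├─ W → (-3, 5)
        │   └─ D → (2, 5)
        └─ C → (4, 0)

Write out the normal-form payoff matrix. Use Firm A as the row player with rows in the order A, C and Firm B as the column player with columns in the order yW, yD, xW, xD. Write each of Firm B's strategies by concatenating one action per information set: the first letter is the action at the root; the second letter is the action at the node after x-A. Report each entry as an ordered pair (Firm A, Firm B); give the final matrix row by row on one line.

Row A: yW→(5,1), yD→(5,1), xW→(-3,5), xD→(2,5)
Row C: yW→(5,1), yD→(5,1), xW→(4,0), xD→(4,0)

A: (5,1) (5,1) (-3,5) (2,5) | C: (5,1) (5,1) (4,0) (4,0)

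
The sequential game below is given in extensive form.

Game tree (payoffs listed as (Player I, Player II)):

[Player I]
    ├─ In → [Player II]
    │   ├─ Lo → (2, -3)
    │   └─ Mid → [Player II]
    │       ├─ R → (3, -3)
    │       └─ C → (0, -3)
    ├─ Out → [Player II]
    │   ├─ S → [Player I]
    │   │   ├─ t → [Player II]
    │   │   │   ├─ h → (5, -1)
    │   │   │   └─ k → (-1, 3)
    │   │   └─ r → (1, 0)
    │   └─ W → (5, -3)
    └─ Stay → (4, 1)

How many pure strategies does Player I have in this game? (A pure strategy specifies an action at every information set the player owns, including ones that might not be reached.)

6

Player I owns the root with actions {In, Out, Stay} — three choices.
Player I owns the node after Out-S with actions {t, r} — two choices.
A pure strategy fixes one action at each information set independently, so the count is the product 3 × 2 = 6.
(For reference, Player II has 16 pure strategies, giving a 6×16 normal-form matrix.)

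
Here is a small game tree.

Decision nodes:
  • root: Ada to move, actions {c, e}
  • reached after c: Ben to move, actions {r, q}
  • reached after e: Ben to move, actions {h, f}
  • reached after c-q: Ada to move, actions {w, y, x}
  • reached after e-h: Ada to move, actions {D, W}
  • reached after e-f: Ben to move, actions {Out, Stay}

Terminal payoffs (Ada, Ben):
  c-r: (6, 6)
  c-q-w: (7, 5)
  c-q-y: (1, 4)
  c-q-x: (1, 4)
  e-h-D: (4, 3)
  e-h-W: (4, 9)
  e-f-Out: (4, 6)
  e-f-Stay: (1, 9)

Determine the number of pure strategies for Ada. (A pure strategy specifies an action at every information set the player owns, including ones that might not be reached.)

12

Ada owns the root with actions {c, e} — two choices.
Ada owns the node after c-q with actions {w, y, x} — three choices.
Ada owns the node after e-h with actions {D, W} — two choices.
A pure strategy fixes one action at each information set independently, so the count is the product 2 × 3 × 2 = 12.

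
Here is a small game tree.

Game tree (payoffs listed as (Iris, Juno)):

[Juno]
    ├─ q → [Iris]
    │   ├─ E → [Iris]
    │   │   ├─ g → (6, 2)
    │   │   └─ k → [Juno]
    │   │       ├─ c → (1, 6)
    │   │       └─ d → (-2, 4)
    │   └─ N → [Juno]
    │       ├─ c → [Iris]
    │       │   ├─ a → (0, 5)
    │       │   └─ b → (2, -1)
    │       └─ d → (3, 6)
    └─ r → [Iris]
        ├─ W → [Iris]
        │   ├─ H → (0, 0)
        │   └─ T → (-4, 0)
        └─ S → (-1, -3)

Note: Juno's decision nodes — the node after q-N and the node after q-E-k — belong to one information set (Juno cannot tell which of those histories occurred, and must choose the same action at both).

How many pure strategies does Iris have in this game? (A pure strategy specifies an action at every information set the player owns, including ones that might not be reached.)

32

Iris owns the node after q with actions {E, N} — two choices.
Iris owns the node after r with actions {W, S} — two choices.
Iris owns the node after q-E with actions {g, k} — two choices.
Iris owns the node after r-W with actions {H, T} — two choices.
Iris owns the node after q-N-c with actions {a, b} — two choices.
A pure strategy fixes one action at each information set independently, so the count is the product 2 × 2 × 2 × 2 × 2 = 32.
(For reference, Juno has 4 pure strategies, giving a 32×4 normal-form matrix.)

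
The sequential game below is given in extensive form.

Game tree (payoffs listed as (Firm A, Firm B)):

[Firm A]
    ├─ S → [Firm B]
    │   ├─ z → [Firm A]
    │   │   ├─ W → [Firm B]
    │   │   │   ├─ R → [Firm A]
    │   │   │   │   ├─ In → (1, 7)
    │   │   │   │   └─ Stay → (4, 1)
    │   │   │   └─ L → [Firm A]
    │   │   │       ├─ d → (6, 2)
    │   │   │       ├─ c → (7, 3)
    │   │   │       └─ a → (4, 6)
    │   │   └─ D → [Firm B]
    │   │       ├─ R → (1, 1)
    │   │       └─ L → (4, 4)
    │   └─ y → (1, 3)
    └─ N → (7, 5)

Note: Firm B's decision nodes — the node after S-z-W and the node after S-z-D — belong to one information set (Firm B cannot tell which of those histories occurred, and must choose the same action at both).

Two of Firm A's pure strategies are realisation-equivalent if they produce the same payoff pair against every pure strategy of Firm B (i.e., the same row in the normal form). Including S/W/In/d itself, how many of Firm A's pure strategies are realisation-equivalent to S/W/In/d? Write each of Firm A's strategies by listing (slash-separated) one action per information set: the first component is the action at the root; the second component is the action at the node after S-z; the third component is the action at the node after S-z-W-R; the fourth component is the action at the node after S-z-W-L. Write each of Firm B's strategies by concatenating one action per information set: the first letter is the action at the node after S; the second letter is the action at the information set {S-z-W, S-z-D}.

1

Row for S/W/In/d (columns zR, zL, yR, yL): (1,7) (6,2) (1,3) (1,3).
Every one of Firm A's information sets is on the play path for some reply by Firm B when Firm A follows S/W/In/d.
Changing the action at any of them therefore changes at least one column, so only S/W/In/d itself gives this row.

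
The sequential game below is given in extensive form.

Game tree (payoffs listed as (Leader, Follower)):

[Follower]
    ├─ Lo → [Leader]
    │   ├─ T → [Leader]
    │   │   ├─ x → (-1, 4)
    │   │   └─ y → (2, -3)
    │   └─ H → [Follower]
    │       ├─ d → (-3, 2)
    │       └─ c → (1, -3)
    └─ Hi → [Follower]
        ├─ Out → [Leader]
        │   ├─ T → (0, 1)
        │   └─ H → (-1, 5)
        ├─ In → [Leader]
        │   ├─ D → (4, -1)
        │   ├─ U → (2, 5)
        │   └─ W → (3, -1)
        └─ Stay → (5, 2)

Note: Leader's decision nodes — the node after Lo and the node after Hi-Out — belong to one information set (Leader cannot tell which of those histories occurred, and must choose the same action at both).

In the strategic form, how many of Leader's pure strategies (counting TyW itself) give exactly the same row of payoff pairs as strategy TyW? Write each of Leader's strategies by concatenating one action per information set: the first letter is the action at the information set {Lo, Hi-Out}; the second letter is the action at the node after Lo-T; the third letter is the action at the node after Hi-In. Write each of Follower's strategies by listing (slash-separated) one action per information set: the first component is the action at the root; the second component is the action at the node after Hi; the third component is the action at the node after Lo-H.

Row for TyW (columns Lo/Out/d, Lo/Out/c, Lo/In/d, Lo/In/c, Lo/Stay/d, Lo/Stay/c, Hi/Out/d, Hi/Out/c, Hi/In/d, Hi/In/c, Hi/Stay/d, Hi/Stay/c): (2,-3) (2,-3) (2,-3) (2,-3) (2,-3) (2,-3) (0,1) (0,1) (3,-1) (3,-1) (5,2) (5,2).
Every one of Leader's information sets is on the play path for some reply by Follower when Leader follows TyW.
Changing the action at any of them therefore changes at least one column, so only TyW itself gives this row.

1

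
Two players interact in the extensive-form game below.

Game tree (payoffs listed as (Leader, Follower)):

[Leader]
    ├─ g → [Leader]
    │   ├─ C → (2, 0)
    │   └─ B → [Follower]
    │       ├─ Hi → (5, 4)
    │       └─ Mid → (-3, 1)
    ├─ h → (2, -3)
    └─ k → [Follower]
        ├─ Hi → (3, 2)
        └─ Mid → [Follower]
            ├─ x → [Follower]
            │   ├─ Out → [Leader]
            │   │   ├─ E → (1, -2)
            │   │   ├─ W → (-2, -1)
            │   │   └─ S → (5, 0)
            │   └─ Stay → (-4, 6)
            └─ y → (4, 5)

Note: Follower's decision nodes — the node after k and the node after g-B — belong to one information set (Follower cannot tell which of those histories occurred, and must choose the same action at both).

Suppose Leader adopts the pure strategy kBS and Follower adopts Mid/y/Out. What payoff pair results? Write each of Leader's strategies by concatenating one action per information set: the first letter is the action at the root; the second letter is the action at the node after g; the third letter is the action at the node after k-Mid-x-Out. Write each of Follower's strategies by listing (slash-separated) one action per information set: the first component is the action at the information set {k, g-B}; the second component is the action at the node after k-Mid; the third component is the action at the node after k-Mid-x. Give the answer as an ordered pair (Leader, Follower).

(4, 5)

Trace the play path from the root:
  Leader plays k
  Follower plays Mid at [k]
  Follower plays y at [k-Mid]
→ terminal payoff (4, 5).
(Leader's choice at the node after g is never reached on this path, so it doesn't affect the outcome.)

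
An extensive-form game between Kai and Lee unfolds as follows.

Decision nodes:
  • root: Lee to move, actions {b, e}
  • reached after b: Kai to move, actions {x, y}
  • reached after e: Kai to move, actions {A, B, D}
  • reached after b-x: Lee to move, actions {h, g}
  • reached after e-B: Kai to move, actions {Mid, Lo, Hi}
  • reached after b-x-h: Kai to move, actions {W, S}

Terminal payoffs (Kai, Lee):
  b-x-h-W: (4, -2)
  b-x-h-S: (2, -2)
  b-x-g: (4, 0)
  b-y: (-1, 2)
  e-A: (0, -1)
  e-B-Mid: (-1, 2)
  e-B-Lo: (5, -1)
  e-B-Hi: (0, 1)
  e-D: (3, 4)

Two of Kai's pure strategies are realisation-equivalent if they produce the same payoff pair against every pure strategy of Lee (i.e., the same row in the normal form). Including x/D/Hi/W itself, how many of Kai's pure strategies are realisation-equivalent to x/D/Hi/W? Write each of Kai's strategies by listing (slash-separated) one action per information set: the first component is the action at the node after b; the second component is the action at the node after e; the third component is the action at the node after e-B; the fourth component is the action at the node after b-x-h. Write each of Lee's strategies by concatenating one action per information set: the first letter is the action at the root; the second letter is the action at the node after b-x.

Row for x/D/Hi/W (columns bh, bg, eh, eg): (4,-2) (4,0) (3,4) (3,4).
Under x/D/Hi/W, Kai's choice at the node after e-B can never be reached regardless of what Lee does, so varying those choices leaves every outcome unchanged.
Holding the reachable choices fixed and varying the unreachable one freely already gives 3 equivalent strategies.
No other strategy reproduces this row, so those 3 are the full class: x/D/Mid/W, x/D/Lo/W, x/D/Hi/W.

3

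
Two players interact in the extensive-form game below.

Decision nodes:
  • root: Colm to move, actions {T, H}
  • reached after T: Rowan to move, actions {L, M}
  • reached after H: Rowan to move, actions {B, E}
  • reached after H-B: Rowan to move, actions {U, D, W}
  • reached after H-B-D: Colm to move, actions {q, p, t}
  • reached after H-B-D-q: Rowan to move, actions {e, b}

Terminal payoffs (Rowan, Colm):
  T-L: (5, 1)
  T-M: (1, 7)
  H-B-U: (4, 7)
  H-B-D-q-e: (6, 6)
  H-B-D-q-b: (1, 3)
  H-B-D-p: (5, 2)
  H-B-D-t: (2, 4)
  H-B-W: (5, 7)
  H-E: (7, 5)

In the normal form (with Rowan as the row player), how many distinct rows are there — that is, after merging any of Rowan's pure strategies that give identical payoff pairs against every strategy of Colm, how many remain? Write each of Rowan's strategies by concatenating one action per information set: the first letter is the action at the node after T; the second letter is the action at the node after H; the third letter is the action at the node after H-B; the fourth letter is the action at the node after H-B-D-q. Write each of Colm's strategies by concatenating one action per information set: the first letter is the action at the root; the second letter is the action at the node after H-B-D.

Rowan has 24 pure strategies: LBUe, LBUb, LBDe, LBDb, LBWe, LBWb, LEUe, LEUb, LEDe, LEDb, LEWe, LEWb, MBUe, MBUb, MBDe, MBDb, MBWe, MBWb, MEUe, MEUb, MEDe, MEDb, MEWe, MEWb. Columns: Tq, Tp, Tt, Hq, Hp, Ht.
{LBUe, LBUb} → row (5,1) (5,1) (5,1) (4,7) (4,7) (4,7)
{LBDe} → row (5,1) (5,1) (5,1) (6,6) (5,2) (2,4)
{LBDb} → row (5,1) (5,1) (5,1) (1,3) (5,2) (2,4)
{LBWe, LBWb} → row (5,1) (5,1) (5,1) (5,7) (5,7) (5,7)
{LEUe, LEUb, LEDe, LEDb, LEWe, LEWb} → row (5,1) (5,1) (5,1) (7,5) (7,5) (7,5)
{MBUe, MBUb} → row (1,7) (1,7) (1,7) (4,7) (4,7) (4,7)
{MBDe} → row (1,7) (1,7) (1,7) (6,6) (5,2) (2,4)
{MBDb} → row (1,7) (1,7) (1,7) (1,3) (5,2) (2,4)
{MBWe, MBWb} → row (1,7) (1,7) (1,7) (5,7) (5,7) (5,7)
{MEUe, MEUb, MEDe, MEDb, MEWe, MEWb} → row (1,7) (1,7) (1,7) (7,5) (7,5) (7,5)
That's 10 distinct rows out of 24 strategies.

10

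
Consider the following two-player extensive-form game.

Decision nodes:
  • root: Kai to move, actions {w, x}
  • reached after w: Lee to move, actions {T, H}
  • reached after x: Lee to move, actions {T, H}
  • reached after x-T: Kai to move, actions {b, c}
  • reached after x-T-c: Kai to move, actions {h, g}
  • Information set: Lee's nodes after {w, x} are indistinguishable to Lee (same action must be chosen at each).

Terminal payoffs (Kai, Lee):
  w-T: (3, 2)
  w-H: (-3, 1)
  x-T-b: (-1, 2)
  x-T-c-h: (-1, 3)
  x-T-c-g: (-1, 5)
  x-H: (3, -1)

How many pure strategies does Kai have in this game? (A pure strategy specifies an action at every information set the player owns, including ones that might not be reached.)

8

Kai owns the root with actions {w, x} — two choices.
Kai owns the node after x-T with actions {b, c} — two choices.
Kai owns the node after x-T-c with actions {h, g} — two choices.
A pure strategy fixes one action at each information set independently, so the count is the product 2 × 2 × 2 = 8.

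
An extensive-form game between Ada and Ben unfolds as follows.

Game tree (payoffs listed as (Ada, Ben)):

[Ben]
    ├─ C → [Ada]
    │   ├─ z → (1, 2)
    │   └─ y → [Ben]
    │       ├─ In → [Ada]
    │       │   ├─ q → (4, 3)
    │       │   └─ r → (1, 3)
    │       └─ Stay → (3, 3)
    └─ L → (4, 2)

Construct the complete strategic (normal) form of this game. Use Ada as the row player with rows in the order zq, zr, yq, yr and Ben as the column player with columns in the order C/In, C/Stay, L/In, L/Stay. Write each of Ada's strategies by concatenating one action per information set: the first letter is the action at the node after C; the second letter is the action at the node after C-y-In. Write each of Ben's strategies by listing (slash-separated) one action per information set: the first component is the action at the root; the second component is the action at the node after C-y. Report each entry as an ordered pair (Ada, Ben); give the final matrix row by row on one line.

zq: (1,2) (1,2) (4,2) (4,2) | zr: (1,2) (1,2) (4,2) (4,2) | yq: (4,3) (3,3) (4,2) (4,2) | yr: (1,3) (3,3) (4,2) (4,2)

Row zq: C/In→(1,2), C/Stay→(1,2), L/In→(4,2), L/Stay→(4,2)
Row zr: C/In→(1,2), C/Stay→(1,2), L/In→(4,2), L/Stay→(4,2)
Row yq: C/In→(4,3), C/Stay→(3,3), L/In→(4,2), L/Stay→(4,2)
Row yr: C/In→(1,3), C/Stay→(3,3), L/In→(4,2), L/Stay→(4,2)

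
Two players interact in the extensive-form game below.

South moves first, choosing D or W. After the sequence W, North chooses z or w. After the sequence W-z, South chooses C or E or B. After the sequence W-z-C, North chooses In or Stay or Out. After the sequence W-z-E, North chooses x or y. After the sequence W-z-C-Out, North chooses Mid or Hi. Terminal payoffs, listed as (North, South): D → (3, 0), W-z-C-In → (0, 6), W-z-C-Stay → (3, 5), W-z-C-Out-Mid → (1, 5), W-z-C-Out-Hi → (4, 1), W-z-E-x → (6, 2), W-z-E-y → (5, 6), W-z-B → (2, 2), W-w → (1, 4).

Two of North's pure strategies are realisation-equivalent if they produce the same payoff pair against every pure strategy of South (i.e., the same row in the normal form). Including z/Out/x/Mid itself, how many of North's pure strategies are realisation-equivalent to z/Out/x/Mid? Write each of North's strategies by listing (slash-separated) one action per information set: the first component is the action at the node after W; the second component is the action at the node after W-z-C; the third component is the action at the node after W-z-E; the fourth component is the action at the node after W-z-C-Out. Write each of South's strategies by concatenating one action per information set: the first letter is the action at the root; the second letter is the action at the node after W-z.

1

Row for z/Out/x/Mid (columns DC, DE, DB, WC, WE, WB): (3,0) (3,0) (3,0) (1,5) (6,2) (2,2).
Every one of North's information sets is on the play path for some reply by South when North follows z/Out/x/Mid.
Changing the action at any of them therefore changes at least one column, so only z/Out/x/Mid itself gives this row.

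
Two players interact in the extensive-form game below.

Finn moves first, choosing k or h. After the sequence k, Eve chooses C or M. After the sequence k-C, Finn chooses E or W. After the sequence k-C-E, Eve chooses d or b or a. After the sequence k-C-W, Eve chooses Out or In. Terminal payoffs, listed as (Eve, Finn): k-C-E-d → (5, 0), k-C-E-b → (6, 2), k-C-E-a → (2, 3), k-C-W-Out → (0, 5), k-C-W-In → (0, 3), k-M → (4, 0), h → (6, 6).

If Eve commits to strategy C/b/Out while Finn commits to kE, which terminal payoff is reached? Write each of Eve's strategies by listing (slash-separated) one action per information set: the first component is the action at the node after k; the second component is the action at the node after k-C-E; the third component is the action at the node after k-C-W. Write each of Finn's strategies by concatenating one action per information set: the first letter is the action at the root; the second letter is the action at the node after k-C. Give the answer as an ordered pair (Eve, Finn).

Trace the play path from the root:
  Finn plays k
  Eve plays C at [k]
  Finn plays E at [k-C]
  Eve plays b at [k-C-E]
→ terminal payoff (6, 2).
(Eve's choice at the node after k-C-W is never reached on this path, so it doesn't affect the outcome.)

(6, 2)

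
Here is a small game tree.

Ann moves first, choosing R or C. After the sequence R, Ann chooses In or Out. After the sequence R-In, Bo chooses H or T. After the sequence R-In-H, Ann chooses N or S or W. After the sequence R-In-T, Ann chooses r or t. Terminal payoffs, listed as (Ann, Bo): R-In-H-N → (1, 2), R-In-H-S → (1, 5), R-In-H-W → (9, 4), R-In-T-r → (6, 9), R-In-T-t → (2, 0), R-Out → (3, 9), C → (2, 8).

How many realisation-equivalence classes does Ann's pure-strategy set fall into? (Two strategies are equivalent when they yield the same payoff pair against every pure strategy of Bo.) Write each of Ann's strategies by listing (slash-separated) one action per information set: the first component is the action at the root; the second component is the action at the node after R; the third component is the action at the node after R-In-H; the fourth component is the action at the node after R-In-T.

Ann has 24 pure strategies: R/In/N/r, R/In/N/t, R/In/S/r, R/In/S/t, R/In/W/r, R/In/W/t, R/Out/N/r, R/Out/N/t, R/Out/S/r, R/Out/S/t, R/Out/W/r, R/Out/W/t, C/In/N/r, C/In/N/t, C/In/S/r, C/In/S/t, C/In/W/r, C/In/W/t, C/Out/N/r, C/Out/N/t, C/Out/S/r, C/Out/S/t, C/Out/W/r, C/Out/W/t. Columns: H, T.
{R/In/N/r} → row (1,2) (6,9)
{R/In/N/t} → row (1,2) (2,0)
{R/In/S/r} → row (1,5) (6,9)
{R/In/S/t} → row (1,5) (2,0)
{R/In/W/r} → row (9,4) (6,9)
{R/In/W/t} → row (9,4) (2,0)
{R/Out/N/r, R/Out/N/t, R/Out/S/r, R/Out/S/t, R/Out/W/r, R/Out/W/t} → row (3,9) (3,9)
{C/In/N/r, C/In/N/t, C/In/S/r, C/In/S/t, C/In/W/r, C/In/W/t, C/Out/N/r, C/Out/N/t, C/Out/S/r, C/Out/S/t, C/Out/W/r, C/Out/W/t} → row (2,8) (2,8)
That's 8 distinct rows out of 24 strategies.

8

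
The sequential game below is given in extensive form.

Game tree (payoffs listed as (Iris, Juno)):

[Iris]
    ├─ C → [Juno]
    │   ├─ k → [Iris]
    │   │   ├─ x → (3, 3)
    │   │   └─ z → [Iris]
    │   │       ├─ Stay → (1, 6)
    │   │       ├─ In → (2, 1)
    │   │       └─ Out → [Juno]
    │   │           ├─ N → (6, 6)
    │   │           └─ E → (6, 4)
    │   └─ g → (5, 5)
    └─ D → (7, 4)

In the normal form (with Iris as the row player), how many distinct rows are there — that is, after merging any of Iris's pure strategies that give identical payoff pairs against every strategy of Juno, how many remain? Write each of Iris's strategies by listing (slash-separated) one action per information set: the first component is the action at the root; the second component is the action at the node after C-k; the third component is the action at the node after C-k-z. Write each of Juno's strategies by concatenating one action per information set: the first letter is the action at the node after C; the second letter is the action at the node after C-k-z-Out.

Iris has 12 pure strategies: C/x/Stay, C/x/In, C/x/Out, C/z/Stay, C/z/In, C/z/Out, D/x/Stay, D/x/In, D/x/Out, D/z/Stay, D/z/In, D/z/Out. Columns: kN, kE, gN, gE.
{C/x/Stay, C/x/In, C/x/Out} → row (3,3) (3,3) (5,5) (5,5)
{C/z/Stay} → row (1,6) (1,6) (5,5) (5,5)
{C/z/In} → row (2,1) (2,1) (5,5) (5,5)
{C/z/Out} → row (6,6) (6,4) (5,5) (5,5)
{D/x/Stay, D/x/In, D/x/Out, D/z/Stay, D/z/In, D/z/Out} → row (7,4) (7,4) (7,4) (7,4)
That's 5 distinct rows out of 12 strategies.

5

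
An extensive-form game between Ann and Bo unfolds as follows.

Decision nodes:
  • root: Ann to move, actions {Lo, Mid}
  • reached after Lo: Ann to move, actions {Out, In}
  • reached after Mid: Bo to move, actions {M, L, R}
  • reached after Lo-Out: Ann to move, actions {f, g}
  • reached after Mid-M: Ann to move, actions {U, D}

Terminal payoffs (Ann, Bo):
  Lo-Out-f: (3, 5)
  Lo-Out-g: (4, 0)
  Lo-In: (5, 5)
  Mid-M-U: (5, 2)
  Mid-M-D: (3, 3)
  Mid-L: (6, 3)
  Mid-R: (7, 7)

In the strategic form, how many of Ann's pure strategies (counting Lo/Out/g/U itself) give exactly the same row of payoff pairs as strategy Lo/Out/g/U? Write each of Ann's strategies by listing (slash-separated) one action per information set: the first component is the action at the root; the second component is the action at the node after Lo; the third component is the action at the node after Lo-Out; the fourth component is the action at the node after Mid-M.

2

Row for Lo/Out/g/U (columns M, L, R): (4,0) (4,0) (4,0).
Under Lo/Out/g/U, Ann's choice at the node after Mid-M can never be reached regardless of what Bo does, so varying those choices leaves every outcome unchanged.
Holding the reachable choices fixed and varying the unreachable one freely already gives 2 equivalent strategies.
No other strategy reproduces this row, so those 2 are the full class: Lo/Out/g/U, Lo/Out/g/D.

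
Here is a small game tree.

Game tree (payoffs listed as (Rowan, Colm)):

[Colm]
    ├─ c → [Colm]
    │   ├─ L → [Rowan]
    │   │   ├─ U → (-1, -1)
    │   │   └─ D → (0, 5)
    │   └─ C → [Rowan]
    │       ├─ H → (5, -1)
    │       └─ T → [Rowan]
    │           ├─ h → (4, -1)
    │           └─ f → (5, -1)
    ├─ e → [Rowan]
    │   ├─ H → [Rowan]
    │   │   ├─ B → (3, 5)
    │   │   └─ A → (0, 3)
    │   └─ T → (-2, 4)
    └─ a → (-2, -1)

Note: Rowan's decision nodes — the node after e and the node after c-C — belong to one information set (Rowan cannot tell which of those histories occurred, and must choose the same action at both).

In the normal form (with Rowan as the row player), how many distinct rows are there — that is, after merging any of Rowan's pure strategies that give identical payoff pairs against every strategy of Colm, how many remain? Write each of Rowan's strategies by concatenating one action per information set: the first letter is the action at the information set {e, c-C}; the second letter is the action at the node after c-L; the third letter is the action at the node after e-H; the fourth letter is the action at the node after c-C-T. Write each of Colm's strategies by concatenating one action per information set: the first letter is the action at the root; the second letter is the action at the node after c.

8

Rowan has 16 pure strategies: HUBh, HUBf, HUAh, HUAf, HDBh, HDBf, HDAh, HDAf, TUBh, TUBf, TUAh, TUAf, TDBh, TDBf, TDAh, TDAf. Columns: cL, cC, eL, eC, aL, aC.
{HUBh, HUBf} → row (-1,-1) (5,-1) (3,5) (3,5) (-2,-1) (-2,-1)
{HUAh, HUAf} → row (-1,-1) (5,-1) (0,3) (0,3) (-2,-1) (-2,-1)
{HDBh, HDBf} → row (0,5) (5,-1) (3,5) (3,5) (-2,-1) (-2,-1)
{HDAh, HDAf} → row (0,5) (5,-1) (0,3) (0,3) (-2,-1) (-2,-1)
{TUBh, TUAh} → row (-1,-1) (4,-1) (-2,4) (-2,4) (-2,-1) (-2,-1)
{TUBf, TUAf} → row (-1,-1) (5,-1) (-2,4) (-2,4) (-2,-1) (-2,-1)
{TDBh, TDAh} → row (0,5) (4,-1) (-2,4) (-2,4) (-2,-1) (-2,-1)
{TDBf, TDAf} → row (0,5) (5,-1) (-2,4) (-2,4) (-2,-1) (-2,-1)
That's 8 distinct rows out of 16 strategies.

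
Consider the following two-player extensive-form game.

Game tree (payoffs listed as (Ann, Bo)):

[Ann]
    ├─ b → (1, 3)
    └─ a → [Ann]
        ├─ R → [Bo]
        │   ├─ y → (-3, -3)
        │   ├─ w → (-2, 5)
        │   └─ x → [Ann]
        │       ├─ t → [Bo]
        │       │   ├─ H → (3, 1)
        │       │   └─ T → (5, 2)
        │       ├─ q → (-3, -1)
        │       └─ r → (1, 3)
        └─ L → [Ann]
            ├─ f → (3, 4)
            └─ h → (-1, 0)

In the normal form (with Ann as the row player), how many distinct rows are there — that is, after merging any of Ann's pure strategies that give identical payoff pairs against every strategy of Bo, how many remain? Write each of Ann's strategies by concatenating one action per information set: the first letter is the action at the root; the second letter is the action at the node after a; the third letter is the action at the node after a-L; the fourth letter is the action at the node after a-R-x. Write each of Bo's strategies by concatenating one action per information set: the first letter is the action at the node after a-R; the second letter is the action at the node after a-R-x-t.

Ann has 24 pure strategies: bRft, bRfq, bRfr, bRht, bRhq, bRhr, bLft, bLfq, bLfr, bLht, bLhq, bLhr, aRft, aRfq, aRfr, aRht, aRhq, aRhr, aLft, aLfq, aLfr, aLht, aLhq, aLhr. Columns: yH, yT, wH, wT, xH, xT.
{bRft, bRfq, bRfr, bRht, bRhq, bRhr, bLft, bLfq, bLfr, bLht, bLhq, bLhr} → row (1,3) (1,3) (1,3) (1,3) (1,3) (1,3)
{aRft, aRht} → row (-3,-3) (-3,-3) (-2,5) (-2,5) (3,1) (5,2)
{aRfq, aRhq} → row (-3,-3) (-3,-3) (-2,5) (-2,5) (-3,-1) (-3,-1)
{aRfr, aRhr} → row (-3,-3) (-3,-3) (-2,5) (-2,5) (1,3) (1,3)
{aLft, aLfq, aLfr} → row (3,4) (3,4) (3,4) (3,4) (3,4) (3,4)
{aLht, aLhq, aLhr} → row (-1,0) (-1,0) (-1,0) (-1,0) (-1,0) (-1,0)
That's 6 distinct rows out of 24 strategies.

6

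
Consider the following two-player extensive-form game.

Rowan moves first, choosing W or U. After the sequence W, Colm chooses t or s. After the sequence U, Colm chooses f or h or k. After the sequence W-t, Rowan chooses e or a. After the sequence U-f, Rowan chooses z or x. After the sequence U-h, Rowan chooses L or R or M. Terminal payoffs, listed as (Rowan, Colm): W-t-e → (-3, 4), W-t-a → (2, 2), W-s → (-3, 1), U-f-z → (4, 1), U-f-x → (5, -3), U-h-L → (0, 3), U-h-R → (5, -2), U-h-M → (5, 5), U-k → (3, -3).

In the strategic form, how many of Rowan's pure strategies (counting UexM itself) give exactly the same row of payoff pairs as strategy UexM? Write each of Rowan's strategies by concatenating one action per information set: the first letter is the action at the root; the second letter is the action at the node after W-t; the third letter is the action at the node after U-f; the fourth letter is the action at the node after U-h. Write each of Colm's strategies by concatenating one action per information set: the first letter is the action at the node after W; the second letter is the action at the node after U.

Row for UexM (columns tf, th, tk, sf, sh, sk): (5,-3) (5,5) (3,-3) (5,-3) (5,5) (3,-3).
Under UexM, Rowan's choice at the node after W-t can never be reached regardless of what Colm does, so varying those choices leaves every outcome unchanged.
Holding the reachable choices fixed and varying the unreachable one freely already gives 2 equivalent strategies.
No other strategy reproduces this row, so those 2 are the full class: UexM, UaxM.

2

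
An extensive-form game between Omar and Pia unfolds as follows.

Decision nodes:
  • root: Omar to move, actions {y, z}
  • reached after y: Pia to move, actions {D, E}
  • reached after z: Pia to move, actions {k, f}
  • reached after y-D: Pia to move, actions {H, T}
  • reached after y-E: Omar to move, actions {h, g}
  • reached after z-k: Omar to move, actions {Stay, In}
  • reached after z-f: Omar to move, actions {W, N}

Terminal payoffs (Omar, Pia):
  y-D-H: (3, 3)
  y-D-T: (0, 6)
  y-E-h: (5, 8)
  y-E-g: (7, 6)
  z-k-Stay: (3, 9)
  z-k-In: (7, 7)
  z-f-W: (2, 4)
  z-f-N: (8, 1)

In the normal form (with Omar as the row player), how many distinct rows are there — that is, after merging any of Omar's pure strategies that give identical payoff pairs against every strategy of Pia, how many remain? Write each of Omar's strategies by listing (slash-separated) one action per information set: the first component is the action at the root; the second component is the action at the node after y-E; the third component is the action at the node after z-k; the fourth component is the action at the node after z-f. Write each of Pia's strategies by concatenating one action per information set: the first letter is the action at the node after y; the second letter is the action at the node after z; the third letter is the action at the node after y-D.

6

Omar has 16 pure strategies: y/h/Stay/W, y/h/Stay/N, y/h/In/W, y/h/In/N, y/g/Stay/W, y/g/Stay/N, y/g/In/W, y/g/In/N, z/h/Stay/W, z/h/Stay/N, z/h/In/W, z/h/In/N, z/g/Stay/W, z/g/Stay/N, z/g/In/W, z/g/In/N. Columns: DkH, DkT, DfH, DfT, EkH, EkT, EfH, EfT.
{y/h/Stay/W, y/h/Stay/N, y/h/In/W, y/h/In/N} → row (3,3) (0,6) (3,3) (0,6) (5,8) (5,8) (5,8) (5,8)
{y/g/Stay/W, y/g/Stay/N, y/g/In/W, y/g/In/N} → row (3,3) (0,6) (3,3) (0,6) (7,6) (7,6) (7,6) (7,6)
{z/h/Stay/W, z/g/Stay/W} → row (3,9) (3,9) (2,4) (2,4) (3,9) (3,9) (2,4) (2,4)
{z/h/Stay/N, z/g/Stay/N} → row (3,9) (3,9) (8,1) (8,1) (3,9) (3,9) (8,1) (8,1)
{z/h/In/W, z/g/In/W} → row (7,7) (7,7) (2,4) (2,4) (7,7) (7,7) (2,4) (2,4)
{z/h/In/N, z/g/In/N} → row (7,7) (7,7) (8,1) (8,1) (7,7) (7,7) (8,1) (8,1)
That's 6 distinct rows out of 16 strategies.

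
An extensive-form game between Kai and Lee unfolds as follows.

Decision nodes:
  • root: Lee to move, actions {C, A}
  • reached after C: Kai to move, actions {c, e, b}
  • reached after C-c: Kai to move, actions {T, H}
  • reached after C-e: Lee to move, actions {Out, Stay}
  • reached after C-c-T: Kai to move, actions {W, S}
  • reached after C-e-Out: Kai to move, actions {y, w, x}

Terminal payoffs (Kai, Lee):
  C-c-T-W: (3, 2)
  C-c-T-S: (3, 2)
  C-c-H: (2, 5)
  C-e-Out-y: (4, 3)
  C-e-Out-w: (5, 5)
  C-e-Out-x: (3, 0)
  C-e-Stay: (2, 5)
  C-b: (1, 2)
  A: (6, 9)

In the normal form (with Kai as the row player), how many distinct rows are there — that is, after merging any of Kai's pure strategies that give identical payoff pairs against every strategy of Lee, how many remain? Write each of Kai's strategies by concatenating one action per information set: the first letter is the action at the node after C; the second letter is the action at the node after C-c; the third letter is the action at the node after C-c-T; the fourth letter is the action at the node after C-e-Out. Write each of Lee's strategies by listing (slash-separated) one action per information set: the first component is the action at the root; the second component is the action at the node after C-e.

6

Kai has 36 pure strategies: cTWy, cTWw, cTWx, cTSy, cTSw, cTSx, cHWy, cHWw, cHWx, cHSy, cHSw, cHSx, eTWy, eTWw, eTWx, eTSy, eTSw, eTSx, eHWy, eHWw, eHWx, eHSy, eHSw, eHSx, bTWy, bTWw, bTWx, bTSy, bTSw, bTSx, bHWy, bHWw, bHWx, bHSy, bHSw, bHSx. Columns: C/Out, C/Stay, A/Out, A/Stay.
{cTWy, cTWw, cTWx, cTSy, cTSw, cTSx} → row (3,2) (3,2) (6,9) (6,9)
{cHWy, cHWw, cHWx, cHSy, cHSw, cHSx} → row (2,5) (2,5) (6,9) (6,9)
{eTWy, eTSy, eHWy, eHSy} → row (4,3) (2,5) (6,9) (6,9)
{eTWw, eTSw, eHWw, eHSw} → row (5,5) (2,5) (6,9) (6,9)
{eTWx, eTSx, eHWx, eHSx} → row (3,0) (2,5) (6,9) (6,9)
{bTWy, bTWw, bTWx, bTSy, bTSw, bTSx, bHWy, bHWw, bHWx, bHSy, bHSw, bHSx} → row (1,2) (1,2) (6,9) (6,9)
That's 6 distinct rows out of 36 strategies.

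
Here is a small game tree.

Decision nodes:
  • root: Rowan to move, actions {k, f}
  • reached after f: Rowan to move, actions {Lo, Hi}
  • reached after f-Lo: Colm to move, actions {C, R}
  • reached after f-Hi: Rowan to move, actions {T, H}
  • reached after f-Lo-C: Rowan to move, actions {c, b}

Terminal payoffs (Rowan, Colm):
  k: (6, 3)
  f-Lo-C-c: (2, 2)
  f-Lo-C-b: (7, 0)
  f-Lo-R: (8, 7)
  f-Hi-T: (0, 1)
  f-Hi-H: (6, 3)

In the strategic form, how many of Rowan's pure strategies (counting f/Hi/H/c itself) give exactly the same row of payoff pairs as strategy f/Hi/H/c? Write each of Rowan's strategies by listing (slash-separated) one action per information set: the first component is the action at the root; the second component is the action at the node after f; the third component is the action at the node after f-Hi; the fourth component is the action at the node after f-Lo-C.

Row for f/Hi/H/c (columns C, R): (6,3) (6,3).
Under f/Hi/H/c, Rowan's choice at the node after f-Lo-C can never be reached regardless of what Colm does, so varying those choices leaves every outcome unchanged.
Holding the reachable choices fixed and varying the unreachable one freely already gives 2 equivalent strategies.
Checking the remaining rows, k/Lo/T/c, k/Lo/T/b, k/Lo/H/c, k/Lo/H/b, k/Hi/T/c, k/Hi/T/b, k/Hi/H/c, k/Hi/H/b also happen to give the same payoffs in every column, bringing the total to 10: k/Lo/T/c, k/Lo/T/b, k/Lo/H/c, k/Lo/H/b, k/Hi/T/c, k/Hi/T/b, k/Hi/H/c, k/Hi/H/b, f/Hi/H/c, f/Hi/H/b.

10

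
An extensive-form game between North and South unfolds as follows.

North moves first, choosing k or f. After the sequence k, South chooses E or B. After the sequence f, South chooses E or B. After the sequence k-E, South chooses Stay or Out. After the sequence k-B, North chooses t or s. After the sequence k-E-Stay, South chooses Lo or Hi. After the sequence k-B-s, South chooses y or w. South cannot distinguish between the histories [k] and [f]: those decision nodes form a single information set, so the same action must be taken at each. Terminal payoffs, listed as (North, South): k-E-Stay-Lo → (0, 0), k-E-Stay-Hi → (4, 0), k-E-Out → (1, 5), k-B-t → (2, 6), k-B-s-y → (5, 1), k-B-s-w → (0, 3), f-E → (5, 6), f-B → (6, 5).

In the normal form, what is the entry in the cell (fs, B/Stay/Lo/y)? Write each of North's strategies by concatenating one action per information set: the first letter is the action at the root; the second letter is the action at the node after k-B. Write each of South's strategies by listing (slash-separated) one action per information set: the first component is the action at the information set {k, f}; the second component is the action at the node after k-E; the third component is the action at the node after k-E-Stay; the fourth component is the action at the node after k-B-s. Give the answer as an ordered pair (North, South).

(6, 5)

Trace the play path from the root:
  North plays f
  South plays B at [f]
→ terminal payoff (6, 5).
(North's choice at the node after k-B is never reached on this path, so it doesn't affect the outcome.)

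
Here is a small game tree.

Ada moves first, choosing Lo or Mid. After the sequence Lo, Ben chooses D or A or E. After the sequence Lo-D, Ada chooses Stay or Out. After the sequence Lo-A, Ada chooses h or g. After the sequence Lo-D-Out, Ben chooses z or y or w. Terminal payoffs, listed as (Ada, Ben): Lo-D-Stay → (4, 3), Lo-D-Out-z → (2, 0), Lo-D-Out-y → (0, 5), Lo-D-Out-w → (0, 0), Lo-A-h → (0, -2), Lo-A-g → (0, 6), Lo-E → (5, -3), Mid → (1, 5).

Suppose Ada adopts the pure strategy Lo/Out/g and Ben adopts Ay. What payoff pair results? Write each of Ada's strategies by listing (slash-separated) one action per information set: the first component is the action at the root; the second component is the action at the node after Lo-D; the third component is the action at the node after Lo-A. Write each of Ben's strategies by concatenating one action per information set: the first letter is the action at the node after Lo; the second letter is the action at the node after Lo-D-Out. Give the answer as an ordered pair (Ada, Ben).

(0, 6)

Trace the play path from the root:
  Ada plays Lo
  Ben plays A at [Lo]
  Ada plays g at [Lo-A]
→ terminal payoff (0, 6).
(Ada's choice at the node after Lo-D is never reached on this path, so it doesn't affect the outcome.)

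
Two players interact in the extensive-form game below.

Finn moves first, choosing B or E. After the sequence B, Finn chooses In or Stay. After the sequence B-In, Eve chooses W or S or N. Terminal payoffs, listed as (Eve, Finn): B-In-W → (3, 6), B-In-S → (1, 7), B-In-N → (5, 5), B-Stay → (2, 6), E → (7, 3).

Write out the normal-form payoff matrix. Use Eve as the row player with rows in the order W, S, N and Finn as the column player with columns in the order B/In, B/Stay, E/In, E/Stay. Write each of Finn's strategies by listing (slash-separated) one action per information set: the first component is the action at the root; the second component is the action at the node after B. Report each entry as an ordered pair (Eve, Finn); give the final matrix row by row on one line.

W: (3,6) (2,6) (7,3) (7,3) | S: (1,7) (2,6) (7,3) (7,3) | N: (5,5) (2,6) (7,3) (7,3)

         B/In   B/Stay     E/In   E/Stay
   W    (3,6)    (2,6)    (7,3)    (7,3)
   S    (1,7)    (2,6)    (7,3)    (7,3)
   N    (5,5)    (2,6)    (7,3)    (7,3)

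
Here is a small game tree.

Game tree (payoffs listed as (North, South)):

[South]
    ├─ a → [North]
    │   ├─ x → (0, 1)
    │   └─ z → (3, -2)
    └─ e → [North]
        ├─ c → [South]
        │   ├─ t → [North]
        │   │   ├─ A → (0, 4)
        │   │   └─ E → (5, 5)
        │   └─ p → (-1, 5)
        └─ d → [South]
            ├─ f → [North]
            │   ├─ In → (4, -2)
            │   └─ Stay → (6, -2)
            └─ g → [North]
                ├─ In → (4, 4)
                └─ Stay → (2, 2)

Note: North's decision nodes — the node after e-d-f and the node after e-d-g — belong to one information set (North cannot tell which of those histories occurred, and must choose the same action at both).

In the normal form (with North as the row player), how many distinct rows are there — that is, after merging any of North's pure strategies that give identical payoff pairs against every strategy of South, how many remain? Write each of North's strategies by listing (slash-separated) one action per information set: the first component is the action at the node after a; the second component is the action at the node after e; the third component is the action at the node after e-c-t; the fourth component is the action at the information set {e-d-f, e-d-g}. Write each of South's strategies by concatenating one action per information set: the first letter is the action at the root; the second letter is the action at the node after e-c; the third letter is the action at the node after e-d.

8

North has 16 pure strategies: x/c/A/In, x/c/A/Stay, x/c/E/In, x/c/E/Stay, x/d/A/In, x/d/A/Stay, x/d/E/In, x/d/E/Stay, z/c/A/In, z/c/A/Stay, z/c/E/In, z/c/E/Stay, z/d/A/In, z/d/A/Stay, z/d/E/In, z/d/E/Stay. Columns: atf, atg, apf, apg, etf, etg, epf, epg.
{x/c/A/In, x/c/A/Stay} → row (0,1) (0,1) (0,1) (0,1) (0,4) (0,4) (-1,5) (-1,5)
{x/c/E/In, x/c/E/Stay} → row (0,1) (0,1) (0,1) (0,1) (5,5) (5,5) (-1,5) (-1,5)
{x/d/A/In, x/d/E/In} → row (0,1) (0,1) (0,1) (0,1) (4,-2) (4,4) (4,-2) (4,4)
{x/d/A/Stay, x/d/E/Stay} → row (0,1) (0,1) (0,1) (0,1) (6,-2) (2,2) (6,-2) (2,2)
{z/c/A/In, z/c/A/Stay} → row (3,-2) (3,-2) (3,-2) (3,-2) (0,4) (0,4) (-1,5) (-1,5)
{z/c/E/In, z/c/E/Stay} → row (3,-2) (3,-2) (3,-2) (3,-2) (5,5) (5,5) (-1,5) (-1,5)
{z/d/A/In, z/d/E/In} → row (3,-2) (3,-2) (3,-2) (3,-2) (4,-2) (4,4) (4,-2) (4,4)
{z/d/A/Stay, z/d/E/Stay} → row (3,-2) (3,-2) (3,-2) (3,-2) (6,-2) (2,2) (6,-2) (2,2)
That's 8 distinct rows out of 16 strategies.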